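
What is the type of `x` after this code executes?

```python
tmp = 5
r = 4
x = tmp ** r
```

int ** positive int returns int (5 ** 4 = 625)

int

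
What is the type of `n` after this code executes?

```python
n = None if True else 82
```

Ternary: condition is True, if branch (None) taken → NoneType

NoneType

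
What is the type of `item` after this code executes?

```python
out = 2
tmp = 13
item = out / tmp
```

int / int always returns float in Python 3 (2 / 13 = 0.153846)

float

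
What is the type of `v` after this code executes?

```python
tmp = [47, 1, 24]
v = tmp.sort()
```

list.sort() returns None (sorts in place)

NoneType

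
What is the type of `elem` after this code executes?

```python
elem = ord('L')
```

ord() returns int (Unicode code point)

int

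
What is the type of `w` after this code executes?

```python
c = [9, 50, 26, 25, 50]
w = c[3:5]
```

Slicing a list always returns a list

list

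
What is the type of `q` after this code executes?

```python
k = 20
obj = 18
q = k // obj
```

int // int returns int (20 // 18 = 1)

int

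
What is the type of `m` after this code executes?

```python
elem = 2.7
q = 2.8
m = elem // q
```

float // float returns float (floor division preserves float type)

float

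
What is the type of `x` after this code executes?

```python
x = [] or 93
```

'or' returns first truthy value (93, which is int)

int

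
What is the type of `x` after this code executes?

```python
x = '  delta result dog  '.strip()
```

str.strip() returns str

str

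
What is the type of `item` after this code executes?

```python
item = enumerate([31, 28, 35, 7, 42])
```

enumerate() returns an enumerate iterator object

enumerate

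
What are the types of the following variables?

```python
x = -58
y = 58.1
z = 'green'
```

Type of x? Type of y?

x is int; y is float

int, float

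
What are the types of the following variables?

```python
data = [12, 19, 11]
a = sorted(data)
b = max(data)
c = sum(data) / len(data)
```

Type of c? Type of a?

int / int returns float; sorted() returns list

float, list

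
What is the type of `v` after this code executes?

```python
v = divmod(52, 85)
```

divmod() returns a tuple (quotient, remainder)

tuple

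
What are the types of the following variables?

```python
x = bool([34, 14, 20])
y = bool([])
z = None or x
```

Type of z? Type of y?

None or <bool> returns the bool; bool() returns bool

bool, bool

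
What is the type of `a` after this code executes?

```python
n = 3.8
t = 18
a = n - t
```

float - int returns float (3.8 - 18 = -14.2)

float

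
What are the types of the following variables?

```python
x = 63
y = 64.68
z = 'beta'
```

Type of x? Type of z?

x is int; z is str

int, str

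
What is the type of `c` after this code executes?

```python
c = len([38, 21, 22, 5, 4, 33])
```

len() always returns int

int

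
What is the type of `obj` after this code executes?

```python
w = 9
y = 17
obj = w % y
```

int % int returns int (9 % 17 = 9)

int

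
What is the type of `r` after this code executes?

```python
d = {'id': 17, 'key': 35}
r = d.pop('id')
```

dict.pop() returns the value (int)

int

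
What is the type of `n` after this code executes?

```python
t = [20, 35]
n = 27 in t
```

'in' operator returns bool

bool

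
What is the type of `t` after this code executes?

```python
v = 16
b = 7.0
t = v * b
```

int * float returns float (16 * 7.0 = 112.0)

float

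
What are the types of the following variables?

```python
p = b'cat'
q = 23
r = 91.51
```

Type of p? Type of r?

p is bytes; r is float

bytes, float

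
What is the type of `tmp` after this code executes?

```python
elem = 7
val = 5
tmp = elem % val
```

int % int returns int (7 % 5 = 2)

int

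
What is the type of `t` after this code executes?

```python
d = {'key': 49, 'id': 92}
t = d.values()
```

.values() returns a dict_values view object

dict_values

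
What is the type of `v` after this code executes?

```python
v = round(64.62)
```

round() with no ndigits arg returns int

int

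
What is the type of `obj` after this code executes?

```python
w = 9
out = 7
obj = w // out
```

int // int returns int (9 // 7 = 1)

int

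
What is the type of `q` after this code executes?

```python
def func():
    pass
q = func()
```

A function with no return statement returns None

NoneType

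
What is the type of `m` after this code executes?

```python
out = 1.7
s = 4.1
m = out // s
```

float // float returns float (floor division preserves float type)

float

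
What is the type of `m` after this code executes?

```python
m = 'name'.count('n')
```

str.count() returns int

int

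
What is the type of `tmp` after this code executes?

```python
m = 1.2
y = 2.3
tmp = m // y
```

float // float returns float (floor division preserves float type)

float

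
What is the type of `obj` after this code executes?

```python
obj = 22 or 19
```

'or' returns the first truthy value (22, which is int)

int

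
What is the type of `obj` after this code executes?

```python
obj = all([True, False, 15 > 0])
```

all() returns bool

bool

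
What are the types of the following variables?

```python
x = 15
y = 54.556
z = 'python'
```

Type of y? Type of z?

y is float; z is str

float, str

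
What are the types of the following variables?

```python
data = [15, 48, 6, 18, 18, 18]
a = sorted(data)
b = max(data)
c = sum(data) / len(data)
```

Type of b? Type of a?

max of ints returns int; sorted() returns list

int, list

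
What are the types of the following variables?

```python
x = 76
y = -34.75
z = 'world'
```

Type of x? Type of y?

x is int; y is float

int, float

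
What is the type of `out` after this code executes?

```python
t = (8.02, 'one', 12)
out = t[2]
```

Index 2 of tuple is 12 which is int

int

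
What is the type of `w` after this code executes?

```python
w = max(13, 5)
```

max() of ints returns int

int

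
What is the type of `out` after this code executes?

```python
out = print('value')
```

print() returns None

NoneType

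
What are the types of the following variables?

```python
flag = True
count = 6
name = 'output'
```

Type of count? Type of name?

count is int; name is str

int, str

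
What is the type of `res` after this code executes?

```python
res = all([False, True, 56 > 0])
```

all() returns bool

bool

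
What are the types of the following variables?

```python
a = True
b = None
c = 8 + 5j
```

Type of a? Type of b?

a is bool; b is NoneType

bool, NoneType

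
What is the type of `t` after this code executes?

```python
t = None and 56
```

'and' returns first falsy value (None)

NoneType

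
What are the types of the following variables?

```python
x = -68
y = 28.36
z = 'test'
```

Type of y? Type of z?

y is float; z is str

float, str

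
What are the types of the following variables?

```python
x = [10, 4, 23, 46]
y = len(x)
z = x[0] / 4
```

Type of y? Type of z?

len() returns int; int / int returns float

int, float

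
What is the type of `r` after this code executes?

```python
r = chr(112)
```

chr() returns str (single character)

str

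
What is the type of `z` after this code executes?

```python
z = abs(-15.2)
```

abs() of float returns float

float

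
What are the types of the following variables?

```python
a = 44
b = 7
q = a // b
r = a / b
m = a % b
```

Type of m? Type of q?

int % int returns int; int // int returns int

int, int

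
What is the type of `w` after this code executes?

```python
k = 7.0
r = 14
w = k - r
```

float - int returns float (7.0 - 14 = -7.0)

float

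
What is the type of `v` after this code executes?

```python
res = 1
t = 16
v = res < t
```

Comparison operators return bool

bool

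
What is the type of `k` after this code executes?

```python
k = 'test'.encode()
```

str.encode() returns bytes

bytes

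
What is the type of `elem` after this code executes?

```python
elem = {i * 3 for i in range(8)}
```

A set comprehension {expr for x in iterable} produces a set

set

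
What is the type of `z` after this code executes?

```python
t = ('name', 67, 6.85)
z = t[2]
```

Index 2 of tuple is 6.85 which is float

float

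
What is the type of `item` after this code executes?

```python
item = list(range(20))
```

list(range(...)) returns list

list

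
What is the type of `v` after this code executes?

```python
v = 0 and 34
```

'and' returns the first falsy value (0, which is int)

int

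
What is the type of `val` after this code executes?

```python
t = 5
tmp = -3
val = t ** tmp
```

int ** negative int returns float

float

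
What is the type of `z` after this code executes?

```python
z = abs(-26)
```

abs() of int returns int

int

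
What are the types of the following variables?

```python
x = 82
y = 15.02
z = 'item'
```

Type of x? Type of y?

x is int; y is float

int, float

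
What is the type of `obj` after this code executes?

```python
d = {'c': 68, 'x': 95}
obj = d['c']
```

Accessing dict[str, int] with key 'c' returns int value 68

int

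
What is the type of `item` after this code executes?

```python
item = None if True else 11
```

Ternary: condition is True, if branch (None) taken → NoneType

NoneType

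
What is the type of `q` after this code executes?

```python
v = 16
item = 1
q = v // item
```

int // int returns int (16 // 1 = 16)

int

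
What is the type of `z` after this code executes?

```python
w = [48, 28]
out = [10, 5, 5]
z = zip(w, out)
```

zip() returns a zip iterator object

zip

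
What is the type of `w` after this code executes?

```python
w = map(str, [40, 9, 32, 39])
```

map() returns a map iterator object

map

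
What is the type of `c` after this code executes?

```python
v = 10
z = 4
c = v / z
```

int / int always returns float in Python 3 (10 / 4 = 2.5)

float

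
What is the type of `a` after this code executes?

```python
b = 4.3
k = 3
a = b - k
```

float - int returns float (4.3 - 3 = 1.3)

float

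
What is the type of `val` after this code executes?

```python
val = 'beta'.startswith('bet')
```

str.startswith() returns bool

bool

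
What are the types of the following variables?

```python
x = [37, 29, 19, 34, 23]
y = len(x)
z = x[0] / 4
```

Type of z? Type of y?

int / int returns float; len() returns int

float, int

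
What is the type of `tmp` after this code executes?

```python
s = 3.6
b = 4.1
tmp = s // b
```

float // float returns float (floor division preserves float type)

float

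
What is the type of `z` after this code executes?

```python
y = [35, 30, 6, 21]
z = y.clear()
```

list.clear() returns None

NoneType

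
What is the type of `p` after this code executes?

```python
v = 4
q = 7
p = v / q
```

int / int always returns float in Python 3 (4 / 7 = 0.571429)

float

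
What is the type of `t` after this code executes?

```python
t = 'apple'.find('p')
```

str.find() returns int (index, or -1)

int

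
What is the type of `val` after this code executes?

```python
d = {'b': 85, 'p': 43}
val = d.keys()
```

.keys() returns a dict_keys view object

dict_keys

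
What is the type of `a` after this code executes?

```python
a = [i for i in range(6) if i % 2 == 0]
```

A list comprehension [...] produces a list

list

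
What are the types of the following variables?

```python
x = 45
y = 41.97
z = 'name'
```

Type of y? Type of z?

y is float; z is str

float, str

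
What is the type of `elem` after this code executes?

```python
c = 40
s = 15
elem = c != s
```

Comparison operators return bool

bool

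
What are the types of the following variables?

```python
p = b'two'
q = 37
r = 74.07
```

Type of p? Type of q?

p is bytes; q is int

bytes, int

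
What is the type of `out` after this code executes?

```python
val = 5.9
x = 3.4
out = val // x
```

float // float returns float (floor division preserves float type)

float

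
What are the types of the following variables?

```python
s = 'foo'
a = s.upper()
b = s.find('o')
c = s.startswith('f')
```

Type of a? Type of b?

str.upper() returns str; str.find() returns int

str, int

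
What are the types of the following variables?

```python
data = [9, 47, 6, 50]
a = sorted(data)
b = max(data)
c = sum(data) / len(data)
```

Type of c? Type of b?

int / int returns float; max of ints returns int

float, int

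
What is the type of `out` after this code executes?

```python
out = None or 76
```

'or' with None returns the other value (76, int)

int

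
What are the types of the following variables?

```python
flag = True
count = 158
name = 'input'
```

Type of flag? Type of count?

flag is bool; count is int

bool, int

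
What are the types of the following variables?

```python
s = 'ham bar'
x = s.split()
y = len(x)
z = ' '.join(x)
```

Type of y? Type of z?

len() returns int; str.join() returns str

int, str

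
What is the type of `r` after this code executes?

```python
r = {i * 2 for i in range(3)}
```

A set comprehension {expr for x in iterable} produces a set

set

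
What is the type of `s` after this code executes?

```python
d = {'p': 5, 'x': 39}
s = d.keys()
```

.keys() returns a dict_keys view object

dict_keys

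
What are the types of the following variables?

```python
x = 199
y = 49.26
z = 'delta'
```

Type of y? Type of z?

y is float; z is str

float, str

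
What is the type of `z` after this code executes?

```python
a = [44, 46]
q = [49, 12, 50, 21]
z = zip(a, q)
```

zip() returns a zip iterator object

zip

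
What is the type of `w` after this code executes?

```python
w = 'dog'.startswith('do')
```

str.startswith() returns bool

bool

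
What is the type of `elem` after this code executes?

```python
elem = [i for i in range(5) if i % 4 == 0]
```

A list comprehension [...] produces a list

list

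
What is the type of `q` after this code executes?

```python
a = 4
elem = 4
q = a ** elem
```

int ** positive int returns int (4 ** 4 = 256)

int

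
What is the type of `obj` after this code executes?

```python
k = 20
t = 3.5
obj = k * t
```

int * float returns float (20 * 3.5 = 70.0)

float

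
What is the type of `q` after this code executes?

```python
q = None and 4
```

'and' returns first falsy value (None)

NoneType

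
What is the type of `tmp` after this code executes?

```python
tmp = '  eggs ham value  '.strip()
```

str.strip() returns str

str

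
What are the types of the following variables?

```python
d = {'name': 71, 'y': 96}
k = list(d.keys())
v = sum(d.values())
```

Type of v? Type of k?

sum of int values returns int; list(...) returns list

int, list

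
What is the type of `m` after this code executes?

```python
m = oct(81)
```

oct() returns str representation

str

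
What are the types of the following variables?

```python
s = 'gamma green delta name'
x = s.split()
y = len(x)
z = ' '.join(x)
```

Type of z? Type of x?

str.join() returns str; str.split() returns list

str, list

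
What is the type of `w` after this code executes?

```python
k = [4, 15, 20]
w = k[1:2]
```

Slicing a list always returns a list

list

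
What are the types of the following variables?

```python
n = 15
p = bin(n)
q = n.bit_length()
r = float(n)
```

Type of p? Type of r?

bin() returns str; float() returns float

str, float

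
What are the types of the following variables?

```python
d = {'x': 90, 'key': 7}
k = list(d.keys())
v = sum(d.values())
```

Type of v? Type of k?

sum of int values returns int; list(...) returns list

int, list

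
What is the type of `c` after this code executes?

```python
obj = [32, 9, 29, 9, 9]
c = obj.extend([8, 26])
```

list.extend() returns None

NoneType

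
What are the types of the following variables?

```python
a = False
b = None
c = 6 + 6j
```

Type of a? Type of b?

a is bool; b is NoneType

bool, NoneType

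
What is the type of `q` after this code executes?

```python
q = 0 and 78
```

'and' returns the first falsy value (0, which is int)

int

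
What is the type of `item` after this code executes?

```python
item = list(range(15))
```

list(range(...)) returns list

list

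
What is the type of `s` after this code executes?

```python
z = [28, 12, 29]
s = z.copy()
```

list.copy() returns list

list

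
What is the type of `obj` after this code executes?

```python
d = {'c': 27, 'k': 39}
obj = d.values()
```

.values() returns a dict_values view object

dict_values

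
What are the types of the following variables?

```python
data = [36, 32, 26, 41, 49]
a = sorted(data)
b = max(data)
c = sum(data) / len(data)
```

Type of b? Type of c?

max of ints returns int; int / int returns float

int, float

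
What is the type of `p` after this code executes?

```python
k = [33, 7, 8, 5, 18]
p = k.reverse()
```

list.reverse() returns None

NoneType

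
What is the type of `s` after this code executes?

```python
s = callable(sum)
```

callable() returns bool

bool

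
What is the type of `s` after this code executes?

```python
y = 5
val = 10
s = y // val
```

int // int returns int (5 // 10 = 0)

int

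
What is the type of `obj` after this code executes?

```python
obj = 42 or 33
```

'or' returns the first truthy value (42, which is int)

int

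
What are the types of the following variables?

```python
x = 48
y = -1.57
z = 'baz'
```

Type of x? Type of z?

x is int; z is str

int, str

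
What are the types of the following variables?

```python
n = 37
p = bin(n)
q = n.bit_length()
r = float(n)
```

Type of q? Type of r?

int.bit_length() returns int; float() returns float

int, float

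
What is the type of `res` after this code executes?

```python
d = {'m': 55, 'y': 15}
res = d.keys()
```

.keys() returns a dict_keys view object

dict_keys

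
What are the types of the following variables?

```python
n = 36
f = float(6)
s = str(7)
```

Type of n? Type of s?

n is int; s is str

int, str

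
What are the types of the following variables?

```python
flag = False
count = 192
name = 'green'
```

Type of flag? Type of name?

flag is bool; name is str

bool, str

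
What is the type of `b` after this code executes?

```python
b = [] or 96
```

'or' returns first truthy value (96, which is int)

int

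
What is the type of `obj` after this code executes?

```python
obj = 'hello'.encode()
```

str.encode() returns bytes

bytes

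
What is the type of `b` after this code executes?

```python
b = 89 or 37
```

'or' returns the first truthy value (89, which is int)

int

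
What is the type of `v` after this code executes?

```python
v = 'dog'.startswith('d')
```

str.startswith() returns bool

bool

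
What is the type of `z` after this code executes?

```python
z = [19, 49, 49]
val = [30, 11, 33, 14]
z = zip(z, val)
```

zip() returns a zip iterator object

zip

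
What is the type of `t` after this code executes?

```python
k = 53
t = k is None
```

'is' comparison returns bool

bool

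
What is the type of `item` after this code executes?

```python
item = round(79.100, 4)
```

round() with ndigits arg returns float

float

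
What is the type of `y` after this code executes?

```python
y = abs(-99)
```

abs() of int returns int

int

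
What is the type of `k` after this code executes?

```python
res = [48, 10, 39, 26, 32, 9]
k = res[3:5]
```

Slicing a list always returns a list

list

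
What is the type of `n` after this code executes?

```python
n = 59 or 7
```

'or' returns the first truthy value (59, which is int)

int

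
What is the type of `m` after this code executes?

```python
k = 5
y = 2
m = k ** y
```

int ** positive int returns int (5 ** 2 = 25)

int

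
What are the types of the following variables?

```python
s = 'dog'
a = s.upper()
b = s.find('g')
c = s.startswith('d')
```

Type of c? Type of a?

str.startswith() returns bool; str.upper() returns str

bool, str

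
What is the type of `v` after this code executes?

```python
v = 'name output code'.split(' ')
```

str.split() returns list

list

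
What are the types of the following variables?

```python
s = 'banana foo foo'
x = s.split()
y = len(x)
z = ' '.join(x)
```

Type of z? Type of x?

str.join() returns str; str.split() returns list

str, list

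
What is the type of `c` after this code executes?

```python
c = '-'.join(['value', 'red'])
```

str.join() returns str

str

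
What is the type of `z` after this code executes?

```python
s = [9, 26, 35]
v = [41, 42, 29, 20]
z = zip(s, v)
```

zip() returns a zip iterator object

zip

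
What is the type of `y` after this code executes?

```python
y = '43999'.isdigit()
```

str.isdigit() returns bool

bool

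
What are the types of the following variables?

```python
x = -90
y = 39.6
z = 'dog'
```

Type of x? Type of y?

x is int; y is float

int, float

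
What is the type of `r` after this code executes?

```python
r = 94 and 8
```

'and' returns the last value when all truthy (8, which is int)

int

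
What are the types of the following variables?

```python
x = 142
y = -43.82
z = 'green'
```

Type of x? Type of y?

x is int; y is float

int, float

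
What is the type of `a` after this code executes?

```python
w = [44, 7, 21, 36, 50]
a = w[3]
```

Indexing a list of ints returns int (w[3] = 36)

int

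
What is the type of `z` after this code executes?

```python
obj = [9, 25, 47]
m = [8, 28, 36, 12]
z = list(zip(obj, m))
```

list(zip(...)) returns a list of tuples

list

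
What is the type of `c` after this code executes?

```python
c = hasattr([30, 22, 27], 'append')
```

hasattr() returns bool

bool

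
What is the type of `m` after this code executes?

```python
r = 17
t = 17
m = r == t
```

Equality comparison returns bool

bool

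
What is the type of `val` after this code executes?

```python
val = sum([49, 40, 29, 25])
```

sum() of ints returns int

int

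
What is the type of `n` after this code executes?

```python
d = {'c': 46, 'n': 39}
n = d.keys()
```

.keys() returns a dict_keys view object

dict_keys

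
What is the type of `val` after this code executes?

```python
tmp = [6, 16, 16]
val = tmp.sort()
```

list.sort() returns None (sorts in place)

NoneType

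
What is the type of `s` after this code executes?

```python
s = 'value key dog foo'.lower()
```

str.lower() returns str

str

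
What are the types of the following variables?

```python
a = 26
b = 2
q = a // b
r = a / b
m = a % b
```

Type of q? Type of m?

int // int returns int; int % int returns int

int, int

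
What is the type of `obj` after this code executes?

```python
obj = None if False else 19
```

Ternary: condition is False, else branch (19) taken → int

int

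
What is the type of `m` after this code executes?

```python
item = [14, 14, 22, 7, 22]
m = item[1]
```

Indexing a list of ints returns int (item[1] = 14)

int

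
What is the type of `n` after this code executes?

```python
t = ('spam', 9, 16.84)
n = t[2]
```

Index 2 of tuple is 16.84 which is float

float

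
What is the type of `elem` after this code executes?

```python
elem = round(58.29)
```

round() with no ndigits arg returns int

int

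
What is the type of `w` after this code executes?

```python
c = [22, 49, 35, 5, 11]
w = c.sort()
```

list.sort() returns None (sorts in place)

NoneType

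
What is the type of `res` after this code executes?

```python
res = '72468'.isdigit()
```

str.isdigit() returns bool

bool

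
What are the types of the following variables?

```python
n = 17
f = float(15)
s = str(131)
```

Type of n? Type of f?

n is int; f is float

int, float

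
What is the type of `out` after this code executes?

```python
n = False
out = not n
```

'not' always returns bool

bool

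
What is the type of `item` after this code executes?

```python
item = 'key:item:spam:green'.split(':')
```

str.split() returns list

list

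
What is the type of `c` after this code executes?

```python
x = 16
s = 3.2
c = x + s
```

int + float returns float (16 + 3.2 = 19.2)

float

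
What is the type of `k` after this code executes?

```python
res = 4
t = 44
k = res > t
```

Comparison operators return bool

bool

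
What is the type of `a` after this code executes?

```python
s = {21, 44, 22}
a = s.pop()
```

Popping from a set of ints returns int

int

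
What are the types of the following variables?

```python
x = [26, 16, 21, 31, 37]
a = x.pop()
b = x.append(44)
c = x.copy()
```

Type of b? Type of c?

list.append() returns None; list.copy() returns list

NoneType, list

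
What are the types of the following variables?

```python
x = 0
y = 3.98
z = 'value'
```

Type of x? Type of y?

x is int; y is float

int, float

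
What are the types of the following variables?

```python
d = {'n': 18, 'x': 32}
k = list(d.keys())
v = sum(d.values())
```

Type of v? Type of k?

sum of int values returns int; list(...) returns list

int, list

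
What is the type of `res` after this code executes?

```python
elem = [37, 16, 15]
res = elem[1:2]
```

Slicing a list always returns a list

list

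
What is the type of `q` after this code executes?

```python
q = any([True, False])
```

any() returns bool

bool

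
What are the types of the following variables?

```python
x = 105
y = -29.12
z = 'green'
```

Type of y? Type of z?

y is float; z is str

float, str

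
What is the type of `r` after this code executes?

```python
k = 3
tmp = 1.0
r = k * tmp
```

int * float returns float (3 * 1.0 = 3.0)

float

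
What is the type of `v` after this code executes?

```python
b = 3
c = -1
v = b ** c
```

int ** negative int returns float

float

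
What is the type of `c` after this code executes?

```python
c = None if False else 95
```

Ternary: condition is False, else branch (95) taken → int

int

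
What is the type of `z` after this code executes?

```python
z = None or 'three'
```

'or' with None returns the other value ('three', str)

str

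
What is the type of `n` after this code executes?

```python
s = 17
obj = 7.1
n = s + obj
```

int + float returns float (17 + 7.1 = 24.1)

float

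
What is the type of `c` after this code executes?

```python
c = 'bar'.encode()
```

str.encode() returns bytes

bytes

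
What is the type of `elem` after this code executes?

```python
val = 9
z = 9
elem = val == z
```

Equality comparison returns bool

bool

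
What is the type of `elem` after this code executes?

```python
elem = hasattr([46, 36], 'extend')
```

hasattr() returns bool

bool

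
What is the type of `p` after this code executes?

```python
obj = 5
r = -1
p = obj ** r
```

int ** negative int returns float

float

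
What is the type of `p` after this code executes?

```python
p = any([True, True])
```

any() returns bool

bool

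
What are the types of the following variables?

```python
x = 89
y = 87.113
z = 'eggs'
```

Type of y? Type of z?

y is float; z is str

float, str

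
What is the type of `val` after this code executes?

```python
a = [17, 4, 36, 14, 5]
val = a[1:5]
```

Slicing a list always returns a list

list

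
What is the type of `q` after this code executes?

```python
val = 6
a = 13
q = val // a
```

int // int returns int (6 // 13 = 0)

int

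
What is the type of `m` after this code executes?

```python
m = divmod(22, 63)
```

divmod() returns a tuple (quotient, remainder)

tuple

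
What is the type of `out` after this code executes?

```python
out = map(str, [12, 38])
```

map() returns a map iterator object

map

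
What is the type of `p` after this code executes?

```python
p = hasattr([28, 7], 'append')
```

hasattr() returns bool

bool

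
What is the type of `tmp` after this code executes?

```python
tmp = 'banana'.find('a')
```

str.find() returns int (index, or -1)

int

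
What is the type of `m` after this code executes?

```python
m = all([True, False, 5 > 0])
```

all() returns bool

bool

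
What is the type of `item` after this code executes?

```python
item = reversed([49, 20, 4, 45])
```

reversed() on a list returns a list_reverseiterator

list_reverseiterator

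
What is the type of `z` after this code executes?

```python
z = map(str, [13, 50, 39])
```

map() returns a map iterator object

map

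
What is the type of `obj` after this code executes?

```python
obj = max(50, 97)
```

max() of ints returns int

int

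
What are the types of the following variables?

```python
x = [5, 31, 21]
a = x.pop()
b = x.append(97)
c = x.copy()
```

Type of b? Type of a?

list.append() returns None; list.pop() returns the element (int)

NoneType, int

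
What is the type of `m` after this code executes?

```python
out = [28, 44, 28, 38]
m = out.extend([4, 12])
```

list.extend() returns None

NoneType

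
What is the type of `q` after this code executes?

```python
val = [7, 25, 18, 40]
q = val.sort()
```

list.sort() returns None (sorts in place)

NoneType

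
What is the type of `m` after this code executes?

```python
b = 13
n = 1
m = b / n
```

int / int always returns float in Python 3 (13 / 1 = 13)

float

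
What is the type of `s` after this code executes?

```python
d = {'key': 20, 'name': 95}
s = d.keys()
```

.keys() returns a dict_keys view object

dict_keys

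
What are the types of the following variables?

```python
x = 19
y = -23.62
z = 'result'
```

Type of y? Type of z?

y is float; z is str

float, str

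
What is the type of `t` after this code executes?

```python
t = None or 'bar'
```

'or' with None returns the other value ('bar', str)

str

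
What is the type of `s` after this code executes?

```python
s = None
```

None has type NoneType

NoneType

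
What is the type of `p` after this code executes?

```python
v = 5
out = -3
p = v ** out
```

int ** negative int returns float

float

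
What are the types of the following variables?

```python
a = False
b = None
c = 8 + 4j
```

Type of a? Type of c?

a is bool; c is complex

bool, complex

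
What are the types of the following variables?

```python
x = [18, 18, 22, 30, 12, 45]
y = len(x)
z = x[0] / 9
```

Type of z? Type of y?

int / int returns float; len() returns int

float, int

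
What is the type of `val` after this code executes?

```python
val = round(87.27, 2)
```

round() with ndigits arg returns float

float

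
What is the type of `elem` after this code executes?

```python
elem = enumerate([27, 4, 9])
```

enumerate() returns an enumerate iterator object

enumerate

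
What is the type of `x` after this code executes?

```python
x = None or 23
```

'or' with None returns the other value (23, int)

int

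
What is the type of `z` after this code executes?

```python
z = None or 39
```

'or' with None returns the other value (39, int)

int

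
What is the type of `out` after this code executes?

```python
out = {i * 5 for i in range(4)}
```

A set comprehension {expr for x in iterable} produces a set

set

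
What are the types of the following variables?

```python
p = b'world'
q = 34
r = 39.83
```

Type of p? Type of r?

p is bytes; r is float

bytes, float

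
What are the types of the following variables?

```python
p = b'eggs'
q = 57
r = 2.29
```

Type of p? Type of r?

p is bytes; r is float

bytes, float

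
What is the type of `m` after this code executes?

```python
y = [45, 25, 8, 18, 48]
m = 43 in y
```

'in' operator returns bool

bool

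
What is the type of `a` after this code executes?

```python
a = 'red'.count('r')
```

str.count() returns int

int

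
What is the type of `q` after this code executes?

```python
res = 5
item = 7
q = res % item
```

int % int returns int (5 % 7 = 5)

int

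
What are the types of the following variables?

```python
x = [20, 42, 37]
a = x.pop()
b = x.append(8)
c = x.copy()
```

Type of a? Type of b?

list.pop() returns the element (int); list.append() returns None

int, NoneType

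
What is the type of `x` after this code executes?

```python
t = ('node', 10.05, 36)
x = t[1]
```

Index 1 of tuple is 10.05 which is float

float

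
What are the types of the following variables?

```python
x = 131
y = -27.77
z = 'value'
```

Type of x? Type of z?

x is int; z is str

int, str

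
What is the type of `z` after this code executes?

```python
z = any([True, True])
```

any() returns bool

bool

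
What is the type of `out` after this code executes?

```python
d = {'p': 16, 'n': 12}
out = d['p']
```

Accessing dict[str, int] with key 'p' returns int value 16

int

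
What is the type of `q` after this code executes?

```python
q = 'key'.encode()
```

str.encode() returns bytes

bytes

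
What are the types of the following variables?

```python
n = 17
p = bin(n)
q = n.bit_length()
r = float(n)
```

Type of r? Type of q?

float() returns float; int.bit_length() returns int

float, int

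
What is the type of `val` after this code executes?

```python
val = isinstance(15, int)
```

isinstance() returns bool

bool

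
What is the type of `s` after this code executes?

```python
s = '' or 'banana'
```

'or' returns first truthy value ('banana', which is str)

str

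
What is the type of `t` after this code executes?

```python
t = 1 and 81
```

'and' returns the last value when all truthy (81, which is int)

int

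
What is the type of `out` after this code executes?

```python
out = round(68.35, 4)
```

round() with ndigits arg returns float

float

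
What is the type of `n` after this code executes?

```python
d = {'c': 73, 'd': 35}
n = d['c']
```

Accessing dict[str, int] with key 'c' returns int value 73

int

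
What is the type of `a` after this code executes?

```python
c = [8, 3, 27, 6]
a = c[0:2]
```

Slicing a list always returns a list

list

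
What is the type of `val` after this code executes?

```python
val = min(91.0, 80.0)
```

min() of floats returns float

float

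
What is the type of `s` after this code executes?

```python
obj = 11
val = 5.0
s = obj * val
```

int * float returns float (11 * 5.0 = 55.0)

float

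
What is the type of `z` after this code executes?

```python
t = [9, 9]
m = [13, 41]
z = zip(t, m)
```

zip() returns a zip iterator object

zip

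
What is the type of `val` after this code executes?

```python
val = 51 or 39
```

'or' returns the first truthy value (51, which is int)

int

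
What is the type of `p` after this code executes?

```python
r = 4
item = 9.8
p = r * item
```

int * float returns float (4 * 9.8 = 39.2)

float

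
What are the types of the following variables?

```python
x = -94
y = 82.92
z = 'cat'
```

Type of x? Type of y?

x is int; y is float

int, float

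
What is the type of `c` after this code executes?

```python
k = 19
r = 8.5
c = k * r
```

int * float returns float (19 * 8.5 = 161.5)

float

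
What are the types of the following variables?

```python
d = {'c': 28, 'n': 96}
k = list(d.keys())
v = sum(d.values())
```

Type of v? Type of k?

sum of int values returns int; list(...) returns list

int, list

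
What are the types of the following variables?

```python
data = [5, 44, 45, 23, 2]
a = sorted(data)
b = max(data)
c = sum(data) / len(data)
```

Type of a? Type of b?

sorted() returns list; max of ints returns int

list, int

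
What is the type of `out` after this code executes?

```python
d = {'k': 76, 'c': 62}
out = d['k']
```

Accessing dict[str, int] with key 'k' returns int value 76

int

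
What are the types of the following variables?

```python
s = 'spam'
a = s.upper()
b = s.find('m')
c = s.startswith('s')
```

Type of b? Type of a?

str.find() returns int; str.upper() returns str

int, str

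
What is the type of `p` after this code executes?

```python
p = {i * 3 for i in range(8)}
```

A set comprehension {expr for x in iterable} produces a set

set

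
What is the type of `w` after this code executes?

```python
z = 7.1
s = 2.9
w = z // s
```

float // float returns float (floor division preserves float type)

float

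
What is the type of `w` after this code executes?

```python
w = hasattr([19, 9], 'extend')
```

hasattr() returns bool

bool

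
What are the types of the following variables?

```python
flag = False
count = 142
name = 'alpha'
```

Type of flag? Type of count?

flag is bool; count is int

bool, int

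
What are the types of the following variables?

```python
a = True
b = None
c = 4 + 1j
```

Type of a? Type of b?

a is bool; b is NoneType

bool, NoneType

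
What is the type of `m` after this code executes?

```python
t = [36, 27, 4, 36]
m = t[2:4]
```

Slicing a list always returns a list

list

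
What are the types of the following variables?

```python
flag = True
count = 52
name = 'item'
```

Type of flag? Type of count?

flag is bool; count is int

bool, int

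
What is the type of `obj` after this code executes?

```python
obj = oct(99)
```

oct() returns str representation

str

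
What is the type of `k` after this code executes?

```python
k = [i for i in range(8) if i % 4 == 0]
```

A list comprehension [...] produces a list

list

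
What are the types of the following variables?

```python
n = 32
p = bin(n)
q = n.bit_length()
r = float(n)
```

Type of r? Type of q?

float() returns float; int.bit_length() returns int

float, int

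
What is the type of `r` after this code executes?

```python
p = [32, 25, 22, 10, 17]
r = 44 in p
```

'in' operator returns bool

bool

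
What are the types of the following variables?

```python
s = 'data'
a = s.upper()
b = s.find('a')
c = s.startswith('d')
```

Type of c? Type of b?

str.startswith() returns bool; str.find() returns int

bool, int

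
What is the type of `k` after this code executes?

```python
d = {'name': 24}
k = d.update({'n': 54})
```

dict.update() returns None

NoneType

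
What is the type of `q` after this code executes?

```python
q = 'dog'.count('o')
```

str.count() returns int

int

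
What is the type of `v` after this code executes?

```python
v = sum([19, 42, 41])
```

sum() of ints returns int

int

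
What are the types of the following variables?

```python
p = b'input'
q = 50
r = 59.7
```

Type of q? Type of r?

q is int; r is float

int, float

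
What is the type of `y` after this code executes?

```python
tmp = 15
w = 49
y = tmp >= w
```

Comparison operators return bool

bool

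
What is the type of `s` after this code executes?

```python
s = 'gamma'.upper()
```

str.upper() returns str

str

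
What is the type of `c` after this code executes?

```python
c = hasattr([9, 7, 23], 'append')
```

hasattr() returns bool

bool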